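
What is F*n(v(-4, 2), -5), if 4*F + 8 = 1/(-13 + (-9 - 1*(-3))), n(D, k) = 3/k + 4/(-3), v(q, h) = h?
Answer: 1479/380 ≈ 3.8921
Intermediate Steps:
n(D, k) = -4/3 + 3/k (n(D, k) = 3/k + 4*(-⅓) = 3/k - 4/3 = -4/3 + 3/k)
F = -153/76 (F = -2 + 1/(4*(-13 + (-9 - 1*(-3)))) = -2 + 1/(4*(-13 + (-9 + 3))) = -2 + 1/(4*(-13 - 6)) = -2 + (¼)/(-19) = -2 + (¼)*(-1/19) = -2 - 1/76 = -153/76 ≈ -2.0132)
F*n(v(-4, 2), -5) = -153*(-4/3 + 3/(-5))/76 = -153*(-4/3 + 3*(-⅕))/76 = -153*(-4/3 - ⅗)/76 = -153/76*(-29/15) = 1479/380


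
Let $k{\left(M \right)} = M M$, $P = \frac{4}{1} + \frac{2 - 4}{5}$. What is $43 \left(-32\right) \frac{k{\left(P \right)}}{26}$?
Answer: $- \frac{222912}{325} \approx -685.88$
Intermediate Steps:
$P = \frac{18}{5}$ ($P = 4 \cdot 1 + \left(2 - 4\right) \frac{1}{5} = 4 - \frac{2}{5} = \frac{18}{5} \approx 3.6$)
$k{\left(M \right)} = M^{2}$
$43 \left(-32\right) \frac{k{\left(P \right)}}{26} = 43 \left(-32\right) \frac{\left(\frac{18}{5}\right)^{2}}{26} = - 1376 \cdot \frac{324}{25} \cdot \frac{1}{26} = \left(-1376\right) \frac{162}{325} = - \frac{222912}{325}$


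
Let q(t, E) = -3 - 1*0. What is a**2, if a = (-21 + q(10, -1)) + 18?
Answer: 36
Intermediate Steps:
q(t, E) = -3 (q(t, E) = -3 + 0 = -3)
a = -6 (a = (-21 - 3) + 18 = -24 + 18 = -6)
a**2 = (-6)**2 = 36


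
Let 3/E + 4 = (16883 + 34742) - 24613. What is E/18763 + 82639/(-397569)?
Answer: -41877403290749/201468529666176 ≈ -0.20786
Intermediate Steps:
E = 3/27008 (E = 3/(-4 + ((16883 + 34742) - 24613)) = 3/(-4 + (51625 - 24613)) = 3/(-4 + 27012) = 3/27008 ≈ 0.00011108)
E/18763 + 82639/(-397569) = (3/27008)/18763 + 82639/(-397569) = (3/27008)*(1/18763) + 82639*(-1/397569) = 3/506751104 - 82639/397569 = -41877403290749/201468529666176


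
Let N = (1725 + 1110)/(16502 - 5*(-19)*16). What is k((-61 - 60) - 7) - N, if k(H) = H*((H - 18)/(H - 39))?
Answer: -337268581/3009674 ≈ -112.06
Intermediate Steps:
k(H) = H*(-18 + H)/(-39 + H) (k(H) = H*((-18 + H)/(-39 + H)) = H*(-18 + H)/(-39 + H))
N = 2835/18022 (N = 2835/(16502 + 95*16) = 2835/(16502 + 1520) = 2835/18022 ≈ 0.15731)
k((-61 - 60) - 7) - N = ((-61 - 60) - 7)*(-18 + ((-61 - 60) - 7))/(-39 + ((-61 - 60) - 7)) - 1*2835/18022 = (-121 - 7)*(-18 + (-121 - 7))/(-39 + (-121 - 7)) - 2835/18022 = -128*(-18 - 128)/(-39 - 128) - 2835/18022 = -128*(-146)/(-167) - 2835/18022 = -128*(-1/167)*(-146) - 2835/18022 = -18688/167 - 2835/18022 = -337268581/3009674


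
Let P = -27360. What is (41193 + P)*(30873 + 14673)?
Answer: 630037818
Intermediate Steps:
(41193 + P)*(30873 + 14673) = (41193 - 27360)*(30873 + 14673) = 13833*45546 = 630037818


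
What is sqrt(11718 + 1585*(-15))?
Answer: I*sqrt(12057) ≈ 109.8*I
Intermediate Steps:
sqrt(11718 + 1585*(-15)) = sqrt(11718 - 23775) = sqrt(-12057) = I*sqrt(12057)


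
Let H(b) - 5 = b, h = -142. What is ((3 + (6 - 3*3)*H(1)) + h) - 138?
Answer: -295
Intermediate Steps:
H(b) = 5 + b
((3 + (6 - 3*3)*H(1)) + h) - 138 = ((3 + (6 - 3*3)*(5 + 1)) - 142) - 138 = ((3 + (6 - 9)*6) - 142) - 138 = ((3 - 3*6) - 142) - 138 = ((3 - 18) - 142) - 138 = (-15 - 142) - 138 = -157 - 138 = -295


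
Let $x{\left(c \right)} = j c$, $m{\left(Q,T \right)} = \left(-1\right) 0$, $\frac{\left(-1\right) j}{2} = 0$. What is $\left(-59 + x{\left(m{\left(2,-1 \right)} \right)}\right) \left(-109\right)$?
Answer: $6431$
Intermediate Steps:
$j = 0$ ($j = \left(-2\right) 0 = 0$)
$m{\left(Q,T \right)} = 0$
$x{\left(c \right)} = 0$ ($x{\left(c \right)} = 0 c = 0$)
$\left(-59 + x{\left(m{\left(2,-1 \right)} \right)}\right) \left(-109\right) = \left(-59 + 0\right) \left(-109\right) = \left(-59\right) \left(-109\right) = 6431$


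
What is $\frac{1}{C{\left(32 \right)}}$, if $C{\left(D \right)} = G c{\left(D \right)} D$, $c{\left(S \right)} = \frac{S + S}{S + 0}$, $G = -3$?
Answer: $- \frac{1}{192} \approx -0.0052083$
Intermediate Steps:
$c{\left(S \right)} = 2$ ($c{\left(S \right)} = \frac{2 S}{S} = 2$)
$C{\left(D \right)} = - 6 D$ ($C{\left(D \right)} = \left(-3\right) 2 D = - 6 D$)
$\frac{1}{C{\left(32 \right)}} = \frac{1}{\left(-6\right) 32} = \frac{1}{-192} = - \frac{1}{192}$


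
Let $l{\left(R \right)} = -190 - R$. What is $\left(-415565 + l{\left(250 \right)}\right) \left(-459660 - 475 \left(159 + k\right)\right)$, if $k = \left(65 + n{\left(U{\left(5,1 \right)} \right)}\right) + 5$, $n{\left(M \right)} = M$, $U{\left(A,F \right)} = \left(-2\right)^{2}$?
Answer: $237262211675$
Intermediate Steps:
$U{\left(A,F \right)} = 4$
$k = 74$ ($k = \left(65 + 4\right) + 5 = 69 + 5 = 74$)
$\left(-415565 + l{\left(250 \right)}\right) \left(-459660 - 475 \left(159 + k\right)\right) = \left(-415565 - 440\right) \left(-459660 - 475 \left(159 + 74\right)\right) = \left(-415565 - 440\right) \left(-459660 - 110675\right) = \left(-416005\right) \left(-570335\right) = 237262211675$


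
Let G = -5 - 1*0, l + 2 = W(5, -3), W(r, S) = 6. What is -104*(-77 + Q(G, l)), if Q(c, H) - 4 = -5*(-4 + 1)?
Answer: 6032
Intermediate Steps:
l = 4 (l = -2 + 6 = 4)
G = -5 (G = -5 + 0 = -5)
Q(c, H) = 19 (Q(c, H) = 4 - 5*(-4 + 1) = 4 - 5*(-3) = 4 + 15 = 19)
-104*(-77 + Q(G, l)) = -104*(-77 + 19) = -104*(-58) = 6032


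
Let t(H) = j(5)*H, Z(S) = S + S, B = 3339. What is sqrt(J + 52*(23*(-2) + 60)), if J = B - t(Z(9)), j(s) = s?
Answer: sqrt(3977) ≈ 63.063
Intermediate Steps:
Z(S) = 2*S
t(H) = 5*H
J = 3249 (J = 3339 - 5*2*9 = 3339 - 5*18 = 3339 - 1*90 = 3339 - 90 = 3249)
sqrt(J + 52*(23*(-2) + 60)) = sqrt(3249 + 52*(23*(-2) + 60)) = sqrt(3249 + 52*(-46 + 60)) = sqrt(3249 + 52*14) = sqrt(3249 + 728) = sqrt(3977)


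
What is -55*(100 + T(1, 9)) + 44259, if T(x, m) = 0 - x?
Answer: 38814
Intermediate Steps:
T(x, m) = -x
-55*(100 + T(1, 9)) + 44259 = -55*(100 - 1*1) + 44259 = -55*(100 - 1) + 44259 = -55*99 + 44259 = -5445 + 44259 = 38814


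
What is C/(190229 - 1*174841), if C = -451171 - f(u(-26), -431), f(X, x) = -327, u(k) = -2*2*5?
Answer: -112711/3847 ≈ -29.298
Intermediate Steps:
u(k) = -20 (u(k) = -4*5 = -20)
C = -450844 (C = -451171 - 1*(-327) = -451171 + 327 = -450844)
C/(190229 - 1*174841) = -450844/(190229 - 1*174841) = -450844/(190229 - 174841) = -450844/15388 = -450844*1/15388 = -112711/3847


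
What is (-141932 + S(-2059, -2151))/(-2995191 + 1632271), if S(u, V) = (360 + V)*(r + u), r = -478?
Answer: -880367/272584 ≈ -3.2297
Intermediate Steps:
S(u, V) = (-478 + u)*(360 + V) (S(u, V) = (360 + V)*(-478 + u) = (-478 + u)*(360 + V))
(-141932 + S(-2059, -2151))/(-2995191 + 1632271) = (-141932 + (-172080 - 478*(-2151) + 360*(-2059) - 2151*(-2059)))/(-2995191 + 1632271) = (-141932 + (-172080 + 1028178 - 741240 + 4428909))/(-1362920) = (-141932 + 4543767)*(-1/1362920) = 4401835*(-1/1362920) = -880367/272584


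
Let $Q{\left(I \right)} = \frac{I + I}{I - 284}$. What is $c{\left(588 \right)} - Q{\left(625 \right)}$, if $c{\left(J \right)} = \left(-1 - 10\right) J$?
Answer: $- \frac{2206838}{341} \approx -6471.7$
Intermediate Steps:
$Q{\left(I \right)} = \frac{2 I}{-284 + I}$
$c{\left(J \right)} = - 11 J$
$c{\left(588 \right)} - Q{\left(625 \right)} = \left(-11\right) 588 - 2 \cdot 625 \frac{1}{-284 + 625} = -6468 - 2 \cdot 625 \cdot \frac{1}{341} = -6468 - \frac{1250}{341} = - \frac{2206838}{341}$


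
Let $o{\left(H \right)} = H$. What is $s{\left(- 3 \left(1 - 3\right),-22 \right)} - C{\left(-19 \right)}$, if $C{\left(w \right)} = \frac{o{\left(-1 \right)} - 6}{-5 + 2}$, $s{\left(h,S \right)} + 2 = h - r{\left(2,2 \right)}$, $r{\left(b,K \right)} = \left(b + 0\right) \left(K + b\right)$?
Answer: $- \frac{19}{3} \approx -6.3333$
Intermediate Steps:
$r{\left(b,K \right)} = b \left(K + b\right)$
$s{\left(h,S \right)} = -10 + h$ ($s{\left(h,S \right)} = -2 + \left(h - 2 \left(2 + 2\right)\right) = -2 + \left(h - 2 \cdot 4\right) = -2 + \left(h - 8\right) = -2 + \left(-8 + h\right) = -10 + h$)
$C{\left(w \right)} = \frac{7}{3}$ ($C{\left(w \right)} = \frac{-1 - 6}{-5 + 2} = - \frac{7}{-3} = \left(-7\right) \left(- \frac{1}{3}\right) = \frac{7}{3}$)
$s{\left(- 3 \left(1 - 3\right),-22 \right)} - C{\left(-19 \right)} = \left(-10 - 3 \left(1 - 3\right)\right) - \frac{7}{3} = \left(-10 - -6\right) - \frac{7}{3} = \left(-10 + 6\right) - \frac{7}{3} = -4 - \frac{7}{3} = - \frac{19}{3}$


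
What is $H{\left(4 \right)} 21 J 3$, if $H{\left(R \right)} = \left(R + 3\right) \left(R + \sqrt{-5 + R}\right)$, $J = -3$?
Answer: $-5292 - 1323 i \approx -5292.0 - 1323.0 i$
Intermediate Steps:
$H{\left(R \right)} = \left(3 + R\right) \left(R + \sqrt{-5 + R}\right)$
$H{\left(4 \right)} 21 J 3 = \left(4^{2} + 3 \cdot 4 + 3 \sqrt{-5 + 4} + 4 \sqrt{-5 + 4}\right) 21 \left(\left(-3\right) 3\right) = \left(16 + 12 + 3 \sqrt{-1} + 4 \sqrt{-1}\right) 21 \left(-9\right) = \left(16 + 12 + 3 i + 4 i\right) 21 \left(-9\right) = \left(28 + 7 i\right) 21 \left(-9\right) = \left(588 + 147 i\right) \left(-9\right) = -5292 - 1323 i$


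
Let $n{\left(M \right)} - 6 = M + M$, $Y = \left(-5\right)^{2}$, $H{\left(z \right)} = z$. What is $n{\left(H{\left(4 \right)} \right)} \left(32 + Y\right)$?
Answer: $798$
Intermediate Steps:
$Y = 25$
$n{\left(M \right)} = 6 + 2 M$ ($n{\left(M \right)} = 6 + \left(M + M\right) = 6 + 2 M$)
$n{\left(H{\left(4 \right)} \right)} \left(32 + Y\right) = \left(6 + 2 \cdot 4\right) \left(32 + 25\right) = \left(6 + 8\right) 57 = 14 \cdot 57 = 798$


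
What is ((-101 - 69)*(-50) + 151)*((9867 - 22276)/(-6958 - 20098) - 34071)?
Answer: -7974600517117/27056 ≈ -2.9474e+8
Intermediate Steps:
((-101 - 69)*(-50) + 151)*((9867 - 22276)/(-6958 - 20098) - 34071) = (-170*(-50) + 151)*(-12409/(-27056) - 34071) = (8500 + 151)*(-12409*(-1/27056) - 34071) = 8651*(12409/27056 - 34071) = 8651*(-921812567/27056) = -7974600517117/27056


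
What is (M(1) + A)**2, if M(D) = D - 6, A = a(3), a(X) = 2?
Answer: 9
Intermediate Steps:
A = 2
M(D) = -6 + D
(M(1) + A)**2 = ((-6 + 1) + 2)**2 = (-5 + 2)**2 = (-3)**2 = 9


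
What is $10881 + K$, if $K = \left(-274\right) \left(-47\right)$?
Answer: $23759$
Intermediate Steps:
$K = 12878$
$10881 + K = 10881 + 12878 = 23759$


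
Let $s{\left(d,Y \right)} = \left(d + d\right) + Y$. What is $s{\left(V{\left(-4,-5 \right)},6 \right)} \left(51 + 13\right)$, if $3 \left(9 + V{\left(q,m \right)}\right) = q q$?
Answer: $- \frac{256}{3} \approx -85.333$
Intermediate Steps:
$V{\left(q,m \right)} = -9 + \frac{q^{2}}{3}$ ($V{\left(q,m \right)} = -9 + \frac{q q}{3} = -9 + \frac{q^{2}}{3}$)
$s{\left(d,Y \right)} = Y + 2 d$ ($s{\left(d,Y \right)} = 2 d + Y = Y + 2 d$)
$s{\left(V{\left(-4,-5 \right)},6 \right)} \left(51 + 13\right) = \left(6 + 2 \left(-9 + \frac{\left(-4\right)^{2}}{3}\right)\right) \left(51 + 13\right) = \left(6 + 2 \left(-9 + \frac{1}{3} \cdot 16\right)\right) 64 = \left(6 + 2 \left(-9 + \frac{16}{3}\right)\right) 64 = \left(6 + 2 \left(- \frac{11}{3}\right)\right) 64 = \left(6 - \frac{22}{3}\right) 64 = \left(- \frac{4}{3}\right) 64 = - \frac{256}{3}$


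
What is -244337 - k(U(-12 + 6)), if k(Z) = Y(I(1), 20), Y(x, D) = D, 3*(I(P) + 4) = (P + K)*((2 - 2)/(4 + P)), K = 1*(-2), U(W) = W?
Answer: -244357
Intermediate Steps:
K = -2
I(P) = -4 (I(P) = -4 + ((P - 2)*((2 - 2)/(4 + P)))/3 = -4 + ((-2 + P)*(0/(4 + P)))/3 = -4 + ((-2 + P)*0)/3 = -4 + (1/3)*0 = -4 + 0 = -4)
k(Z) = 20
-244337 - k(U(-12 + 6)) = -244337 - 1*20 = -244337 - 20 = -244357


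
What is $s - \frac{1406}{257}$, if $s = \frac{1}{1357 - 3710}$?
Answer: $- \frac{3308575}{604721} \approx -5.4712$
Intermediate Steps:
$s = - \frac{1}{2353}$ ($s = \frac{1}{-2353} = - \frac{1}{2353} \approx -0.00042499$)
$s - \frac{1406}{257} = - \frac{1}{2353} - \frac{1406}{257} = - \frac{3308575}{604721}$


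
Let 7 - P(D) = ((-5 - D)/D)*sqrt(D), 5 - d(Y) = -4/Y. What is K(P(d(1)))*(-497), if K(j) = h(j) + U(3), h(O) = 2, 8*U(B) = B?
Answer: -9443/8 ≈ -1180.4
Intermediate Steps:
d(Y) = 5 + 4/Y (d(Y) = 5 - (-4)/Y = 5 + 4/Y)
U(B) = B/8
P(D) = 7 - (-5 - D)/sqrt(D) (P(D) = 7 - (-5 - D)/D*sqrt(D) = 7 - (-5 - D)/sqrt(D))
K(j) = 19/8 (K(j) = 2 + (1/8)*3 = 2 + 3/8 = 19/8)
K(P(d(1)))*(-497) = (19/8)*(-497) = -9443/8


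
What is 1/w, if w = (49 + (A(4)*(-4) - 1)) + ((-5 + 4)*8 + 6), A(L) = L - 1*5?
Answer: 1/50 ≈ 0.020000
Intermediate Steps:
A(L) = -5 + L (A(L) = L - 5 = -5 + L)
w = 50 (w = (49 + ((-5 + 4)*(-4) - 1)) + ((-5 + 4)*8 + 6) = (49 + (-1*(-4) - 1)) + (-1*8 + 6) = (49 + (4 - 1)) + (-8 + 6) = (49 + 3) - 2 = 52 - 2 = 50)
1/w = 1/50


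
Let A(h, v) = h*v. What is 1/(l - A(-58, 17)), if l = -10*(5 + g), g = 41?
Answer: 1/526 ≈ 0.0019011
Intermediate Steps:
l = -460 (l = -10*(5 + 41) = -10*46 = -460)
1/(l - A(-58, 17)) = 1/(-460 - (-58)*17) = 1/(-460 - 1*(-986)) = 1/(-460 + 986) = 1/526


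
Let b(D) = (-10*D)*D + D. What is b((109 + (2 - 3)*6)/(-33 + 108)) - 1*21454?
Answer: -24155423/1125 ≈ -21472.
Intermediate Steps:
b(D) = D - 10*D² (b(D) = -10*D² + D = D - 10*D²)
b((109 + (2 - 3)*6)/(-33 + 108)) - 1*21454 = ((109 + (2 - 3)*6)/(-33 + 108))*(1 - 10*(109 + (2 - 3)*6)/(-33 + 108)) - 1*21454 = ((109 - 1*6)/75)*(1 - 10*(109 - 1*6)/75) - 21454 = ((109 - 6)*(1/75))*(1 - 10*(109 - 6)/75) - 21454 = (103*(1/75))*(1 - 1030/75) - 21454 = 103*(1 - 10*103/75)/75 - 21454 = 103*(1 - 206/15)/75 - 21454 = (103/75)*(-191/15) - 21454 = -19673/1125 - 21454 = -24155423/1125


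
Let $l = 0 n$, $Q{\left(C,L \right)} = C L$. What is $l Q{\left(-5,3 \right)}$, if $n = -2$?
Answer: $0$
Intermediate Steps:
$l = 0$ ($l = 0 \left(-2\right) = 0$)
$l Q{\left(-5,3 \right)} = 0 \left(\left(-5\right) 3\right) = 0 \left(-15\right) = 0$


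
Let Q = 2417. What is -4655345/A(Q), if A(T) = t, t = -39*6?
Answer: 4655345/234 ≈ 19895.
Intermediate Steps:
t = -234
A(T) = -234
-4655345/A(Q) = -4655345/(-234) = -4655345*(-1/234) = 4655345/234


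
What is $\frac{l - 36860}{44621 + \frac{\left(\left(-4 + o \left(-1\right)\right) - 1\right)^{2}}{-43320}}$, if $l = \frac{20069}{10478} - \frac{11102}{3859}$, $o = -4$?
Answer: $- \frac{32283326999040300}{39079673240520419} \approx -0.82609$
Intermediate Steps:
$l = - \frac{38880485}{40434602}$ ($l = 20069 \cdot \frac{1}{10478} - \frac{11102}{3859} = \frac{20069}{10478} - \frac{11102}{3859} = - \frac{38880485}{40434602} \approx -0.96157$)
$\frac{l - 36860}{44621 + \frac{\left(\left(-4 + o \left(-1\right)\right) - 1\right)^{2}}{-43320}} = \frac{- \frac{38880485}{40434602} - 36860}{44621 + \frac{\left(\left(-4 - -4\right) - 1\right)^{2}}{-43320}} = - \frac{1490458310205}{40434602 \left(44621 + \left(\left(-4 + 4\right) - 1\right)^{2} \left(- \frac{1}{43320}\right)\right)} = - \frac{1490458310205}{40434602 \left(44621 + \left(0 - 1\right)^{2} \left(- \frac{1}{43320}\right)\right)} = - \frac{1490458310205}{40434602 \left(44621 + \left(-1\right)^{2} \left(- \frac{1}{43320}\right)\right)} = - \frac{1490458310205}{40434602 \left(44621 + 1 \left(- \frac{1}{43320}\right)\right)} = - \frac{1490458310205}{40434602 \left(44621 - \frac{1}{43320}\right)} = - \frac{1490458310205}{40434602 \cdot \frac{1932981719}{43320}} = \left(- \frac{1490458310205}{40434602}\right) \frac{43320}{1932981719} = - \frac{32283326999040300}{39079673240520419}$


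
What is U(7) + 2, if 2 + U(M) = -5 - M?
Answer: -12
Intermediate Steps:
U(M) = -7 - M (U(M) = -2 + (-5 - M) = -7 - M)
U(7) + 2 = (-7 - 1*7) + 2 = (-7 - 7) + 2 = -14 + 2 = -12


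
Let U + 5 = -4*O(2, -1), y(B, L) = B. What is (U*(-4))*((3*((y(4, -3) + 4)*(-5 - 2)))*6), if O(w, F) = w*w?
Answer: -84672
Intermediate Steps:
O(w, F) = w²
U = -21 (U = -5 - 4*2² = -5 - 4*4 = -5 - 16 = -21)
(U*(-4))*((3*((y(4, -3) + 4)*(-5 - 2)))*6) = (-21*(-4))*((3*((4 + 4)*(-5 - 2)))*6) = 84*((3*(8*(-7)))*6) = 84*((3*(-56))*6) = 84*(-168*6) = 84*(-1008) = -84672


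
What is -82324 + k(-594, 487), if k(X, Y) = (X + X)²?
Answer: 1329020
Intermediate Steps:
k(X, Y) = 4*X² (k(X, Y) = (2*X)² = 4*X²)
-82324 + k(-594, 487) = -82324 + 4*(-594)² = -82324 + 4*352836 = -82324 + 1411344 = 1329020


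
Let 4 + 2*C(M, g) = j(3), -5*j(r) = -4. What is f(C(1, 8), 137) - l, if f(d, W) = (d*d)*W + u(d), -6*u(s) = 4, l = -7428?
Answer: 583354/75 ≈ 7778.1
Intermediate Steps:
j(r) = ⅘ (j(r) = -⅕*(-4) = ⅘)
u(s) = -⅔ (u(s) = -⅙*4 = -⅔)
C(M, g) = -8/5 (C(M, g) = -2 + (½)*(⅘) = -2 + ⅖ = -8/5)
f(d, W) = -⅔ + W*d² (f(d, W) = (d*d)*W - ⅔ = d²*W - ⅔ = W*d² - ⅔ = -⅔ + W*d²)
f(C(1, 8), 137) - l = (-⅔ + 137*(-8/5)²) - 1*(-7428) = (-⅔ + 137*(64/25)) + 7428 = (-⅔ + 8768/25) + 7428 = 26254/75 + 7428 = 583354/75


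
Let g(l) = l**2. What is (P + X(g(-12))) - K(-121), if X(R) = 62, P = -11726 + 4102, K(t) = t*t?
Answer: -22203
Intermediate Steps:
K(t) = t**2
P = -7624
(P + X(g(-12))) - K(-121) = (-7624 + 62) - 1*(-121)**2 = -7562 - 1*14641 = -7562 - 14641 = -22203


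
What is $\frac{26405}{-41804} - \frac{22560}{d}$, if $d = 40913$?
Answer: $- \frac{2023406005}{1710327052} \approx -1.1831$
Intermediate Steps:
$\frac{26405}{-41804} - \frac{22560}{d} = \frac{26405}{-41804} - \frac{22560}{40913} = 26405 \left(- \frac{1}{41804}\right) - \frac{22560}{40913} = - \frac{26405}{41804} - \frac{22560}{40913} = - \frac{2023406005}{1710327052}$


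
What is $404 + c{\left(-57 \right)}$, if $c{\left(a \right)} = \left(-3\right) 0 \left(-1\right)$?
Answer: $404$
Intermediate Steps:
$c{\left(a \right)} = 0$ ($c{\left(a \right)} = 0 \left(-1\right) = 0$)
$404 + c{\left(-57 \right)} = 404 + 0 = 404$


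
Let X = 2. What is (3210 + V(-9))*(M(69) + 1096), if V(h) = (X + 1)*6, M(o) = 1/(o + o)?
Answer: 81371962/23 ≈ 3.5379e+6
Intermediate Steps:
M(o) = 1/(2*o)
V(h) = 18 (V(h) = (2 + 1)*6 = 3*6 = 18)
(3210 + V(-9))*(M(69) + 1096) = (3210 + 18)*((½)/69 + 1096) = 3228*((½)*(1/69) + 1096) = 3228*(1/138 + 1096) = 3228*(151249/138) = 81371962/23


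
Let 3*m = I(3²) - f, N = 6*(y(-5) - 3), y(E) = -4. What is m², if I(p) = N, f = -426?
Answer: 16384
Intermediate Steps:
N = -42 (N = 6*(-4 - 3) = 6*(-7) = -42)
I(p) = -42
m = 128 (m = (-42 - 1*(-426))/3 = (-42 + 426)/3 = (⅓)*384 = 128)
m² = 128² = 16384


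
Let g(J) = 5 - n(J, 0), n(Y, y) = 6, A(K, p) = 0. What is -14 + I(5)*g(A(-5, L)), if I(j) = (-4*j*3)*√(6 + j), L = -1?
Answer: -14 + 60*√11 ≈ 185.00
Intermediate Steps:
I(j) = -12*j*√(6 + j) (I(j) = (-12*j)*√(6 + j) = -12*j*√(6 + j))
g(J) = -1 (g(J) = 5 - 1*6 = 5 - 6 = -1)
-14 + I(5)*g(A(-5, L)) = -14 - 12*5*√(6 + 5)*(-1) = -14 - 12*5*√11*(-1) = -14 - 60*√11*(-1) = -14 + 60*√11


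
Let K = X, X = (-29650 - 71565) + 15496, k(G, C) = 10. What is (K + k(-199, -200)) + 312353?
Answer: 226644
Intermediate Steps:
X = -85719 (X = -101215 + 15496 = -85719)
K = -85719
(K + k(-199, -200)) + 312353 = (-85719 + 10) + 312353 = -85709 + 312353 = 226644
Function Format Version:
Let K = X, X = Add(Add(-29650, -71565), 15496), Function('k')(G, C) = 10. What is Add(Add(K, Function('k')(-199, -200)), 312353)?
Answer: 226644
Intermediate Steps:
X = -85719 (X = Add(-101215, 15496) = -85719)
K = -85719
Add(Add(K, Function('k')(-199, -200)), 312353) = Add(Add(-85719, 10), 312353) = Add(-85709, 312353) = 226644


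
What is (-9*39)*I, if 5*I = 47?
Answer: -16497/5 ≈ -3299.4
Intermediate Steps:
I = 47/5 (I = (⅕)*47 = 47/5 ≈ 9.4000)
(-9*39)*I = -9*39*(47/5) = -351*47/5 = -16497/5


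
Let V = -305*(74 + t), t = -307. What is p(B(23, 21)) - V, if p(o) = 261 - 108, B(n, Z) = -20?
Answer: -70912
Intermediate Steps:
V = 71065 (V = -305*(74 - 307) = -305*(-233) = 71065)
p(o) = 153
p(B(23, 21)) - V = 153 - 1*71065 = 153 - 71065 = -70912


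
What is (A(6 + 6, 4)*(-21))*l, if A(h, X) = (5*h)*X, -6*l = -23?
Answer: -19320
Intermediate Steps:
l = 23/6 (l = -⅙*(-23) = 23/6 ≈ 3.8333)
A(h, X) = 5*X*h
(A(6 + 6, 4)*(-21))*l = ((5*4*(6 + 6))*(-21))*(23/6) = ((5*4*12)*(-21))*(23/6) = (240*(-21))*(23/6) = -5040*23/6 = -19320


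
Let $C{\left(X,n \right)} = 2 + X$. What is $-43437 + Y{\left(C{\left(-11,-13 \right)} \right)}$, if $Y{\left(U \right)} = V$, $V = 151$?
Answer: $-43286$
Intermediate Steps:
$Y{\left(U \right)} = 151$
$-43437 + Y{\left(C{\left(-11,-13 \right)} \right)} = -43437 + 151 = -43286$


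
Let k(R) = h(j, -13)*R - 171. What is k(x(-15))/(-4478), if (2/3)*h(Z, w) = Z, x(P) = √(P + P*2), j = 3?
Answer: 171/4478 - 27*I*√5/8956 ≈ 0.038187 - 0.0067412*I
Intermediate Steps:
x(P) = √3*√P (x(P) = √(P + 2*P) = √(3*P) = √3*√P)
h(Z, w) = 3*Z/2
k(R) = -171 + 9*R/2 (k(R) = ((3/2)*3)*R - 171 = 9*R/2 - 171 = -171 + 9*R/2)
k(x(-15))/(-4478) = (-171 + 9*(√3*√(-15))/2)/(-4478) = (-171 + 9*(√3*(I*√15))/2)*(-1/4478) = (-171 + 9*(3*I*√5)/2)*(-1/4478) = (-171 + 27*I*√5/2)*(-1/4478) = 171/4478 - 27*I*√5/8956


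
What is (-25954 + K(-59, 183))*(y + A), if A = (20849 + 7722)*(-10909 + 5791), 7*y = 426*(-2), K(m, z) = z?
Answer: 26378821868958/7 ≈ 3.7684e+12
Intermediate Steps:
y = -852/7 (y = (426*(-2))/7 = (⅐)*(-852) = -852/7 ≈ -121.71)
A = -146226378 (A = 28571*(-5118) = -146226378)
(-25954 + K(-59, 183))*(y + A) = (-25954 + 183)*(-852/7 - 146226378) = -25771*(-1023585498/7) = 26378821868958/7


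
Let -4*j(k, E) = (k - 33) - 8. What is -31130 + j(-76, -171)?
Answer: -124403/4 ≈ -31101.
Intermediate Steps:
j(k, E) = 41/4 - k/4 (j(k, E) = -((k - 33) - 8)/4 = -((-33 + k) - 8)/4 = -(-41 + k)/4 = 41/4 - k/4)
-31130 + j(-76, -171) = -31130 + (41/4 - ¼*(-76)) = -31130 + (41/4 + 19) = -31130 + 117/4 = -124403/4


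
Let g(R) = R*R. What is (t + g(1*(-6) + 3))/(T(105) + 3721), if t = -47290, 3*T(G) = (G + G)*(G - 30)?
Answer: -47281/8971 ≈ -5.2704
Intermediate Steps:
g(R) = R**2
T(G) = 2*G*(-30 + G)/3 (T(G) = ((G + G)*(G - 30))/3 = ((2*G)*(-30 + G))/3 = (2*G*(-30 + G))/3 = 2*G*(-30 + G)/3)
(t + g(1*(-6) + 3))/(T(105) + 3721) = (-47290 + (1*(-6) + 3)**2)/((2/3)*105*(-30 + 105) + 3721) = (-47290 + (-6 + 3)**2)/((2/3)*105*75 + 3721) = (-47290 + (-3)**2)/(5250 + 3721) = (-47290 + 9)/8971 = -47281*1/8971 = -47281/8971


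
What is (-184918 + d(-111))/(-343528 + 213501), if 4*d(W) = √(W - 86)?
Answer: 184918/130027 - I*√197/520108 ≈ 1.4222 - 2.6986e-5*I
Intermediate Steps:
d(W) = √(-86 + W)/4 (d(W) = √(W - 86)/4 = √(-86 + W)/4)
(-184918 + d(-111))/(-343528 + 213501) = (-184918 + √(-86 - 111)/4)/(-343528 + 213501) = (-184918 + √(-197)/4)/(-130027) = (-184918 + (I*√197)/4)*(-1/130027) = (-184918 + I*√197/4)*(-1/130027) = 184918/130027 - I*√197/520108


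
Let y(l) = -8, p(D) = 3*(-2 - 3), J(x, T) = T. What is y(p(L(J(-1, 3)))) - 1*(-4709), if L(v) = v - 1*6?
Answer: 4701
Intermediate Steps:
L(v) = -6 + v (L(v) = v - 6 = -6 + v)
p(D) = -15 (p(D) = 3*(-5) = -15)
y(p(L(J(-1, 3)))) - 1*(-4709) = -8 - 1*(-4709) = -8 + 4709 = 4701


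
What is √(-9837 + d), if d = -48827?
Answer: 2*I*√14666 ≈ 242.21*I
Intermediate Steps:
√(-9837 + d) = √(-9837 - 48827) = √(-58664) = 2*I*√14666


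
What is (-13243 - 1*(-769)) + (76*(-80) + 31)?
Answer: -18523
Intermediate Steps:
(-13243 - 1*(-769)) + (76*(-80) + 31) = (-13243 + 769) + (-6080 + 31) = -12474 - 6049 = -18523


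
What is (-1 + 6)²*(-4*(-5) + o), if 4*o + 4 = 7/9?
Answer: 17275/36 ≈ 479.86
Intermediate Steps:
o = -29/36 (o = -1 + (7/9)/4 = -1 + (7*(⅑))/4 = -1 + (¼)*(7/9) = -1 + 7/36 = -29/36 ≈ -0.80556)
(-1 + 6)²*(-4*(-5) + o) = (-1 + 6)²*(-4*(-5) - 29/36) = 5²*(20 - 29/36) = 25*(691/36) = 17275/36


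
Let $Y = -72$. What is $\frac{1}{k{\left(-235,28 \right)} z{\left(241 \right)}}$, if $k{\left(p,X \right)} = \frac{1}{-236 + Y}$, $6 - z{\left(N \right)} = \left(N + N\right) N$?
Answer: $\frac{77}{29039} \approx 0.0026516$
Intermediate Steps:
$z{\left(N \right)} = 6 - 2 N^{2}$ ($z{\left(N \right)} = 6 - \left(N + N\right) N = 6 - 2 N N = 6 - 2 N^{2}$)
$k{\left(p,X \right)} = - \frac{1}{308}$ ($k{\left(p,X \right)} = \frac{1}{-236 - 72} = \frac{1}{-308} = - \frac{1}{308}$)
$\frac{1}{k{\left(-235,28 \right)} z{\left(241 \right)}} = \frac{1}{\left(- \frac{1}{308}\right) \left(6 - 2 \cdot 241^{2}\right)} = - \frac{308}{6 - 116162} = - \frac{308}{-116156} = \left(-308\right) \left(- \frac{1}{116156}\right) = \frac{77}{29039}$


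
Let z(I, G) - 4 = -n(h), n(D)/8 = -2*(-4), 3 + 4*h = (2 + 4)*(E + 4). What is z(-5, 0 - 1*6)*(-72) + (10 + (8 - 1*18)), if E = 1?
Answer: 4320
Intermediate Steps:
h = 27/4 (h = -¾ + ((2 + 4)*(1 + 4))/4 = -¾ + (6*5)/4 = -¾ + (¼)*30 = -¾ + 15/2 = 27/4 ≈ 6.7500)
n(D) = 64 (n(D) = 8*(-2*(-4)) = 8*8 = 64)
z(I, G) = -60 (z(I, G) = 4 - 1*64 = 4 - 64 = -60)
z(-5, 0 - 1*6)*(-72) + (10 + (8 - 1*18)) = -60*(-72) + (10 + (8 - 1*18)) = 4320 + (10 + (8 - 18)) = 4320 + (10 - 10) = 4320 + 0 = 4320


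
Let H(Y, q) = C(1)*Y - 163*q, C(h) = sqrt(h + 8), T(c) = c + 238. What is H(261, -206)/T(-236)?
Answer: 34361/2 ≈ 17181.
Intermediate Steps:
T(c) = 238 + c
C(h) = sqrt(8 + h)
H(Y, q) = -163*q + 3*Y (H(Y, q) = sqrt(8 + 1)*Y - 163*q = sqrt(9)*Y - 163*q = 3*Y - 163*q = -163*q + 3*Y)
H(261, -206)/T(-236) = (-163*(-206) + 3*261)/(238 - 236) = (33578 + 783)/2 = 34361*(1/2) = 34361/2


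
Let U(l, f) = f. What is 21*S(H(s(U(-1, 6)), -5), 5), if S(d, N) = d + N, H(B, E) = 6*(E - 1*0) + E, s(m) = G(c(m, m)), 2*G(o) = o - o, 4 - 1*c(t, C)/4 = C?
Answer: -630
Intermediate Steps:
c(t, C) = 16 - 4*C
G(o) = 0 (G(o) = (o - o)/2 = (½)*0 = 0)
s(m) = 0
H(B, E) = 7*E (H(B, E) = 6*(E + 0) + E = 6*E + E = 7*E)
S(d, N) = N + d
21*S(H(s(U(-1, 6)), -5), 5) = 21*(5 + 7*(-5)) = 21*(5 - 35) = 21*(-30) = -630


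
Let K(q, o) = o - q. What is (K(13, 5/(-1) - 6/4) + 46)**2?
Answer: 2809/4 ≈ 702.25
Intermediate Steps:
(K(13, 5/(-1) - 6/4) + 46)**2 = (((5/(-1) - 6/4) - 1*13) + 46)**2 = (((5*(-1) - 6*1/4) - 13) + 46)**2 = (((-5 - 3/2) - 13) + 46)**2 = ((-13/2 - 13) + 46)**2 = (-39/2 + 46)**2 = (53/2)**2 = 2809/4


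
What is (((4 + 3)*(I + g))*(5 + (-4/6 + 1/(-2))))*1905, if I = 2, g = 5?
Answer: 715645/2 ≈ 3.5782e+5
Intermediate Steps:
(((4 + 3)*(I + g))*(5 + (-4/6 + 1/(-2))))*1905 = (((4 + 3)*(2 + 5))*(5 + (-4/6 + 1/(-2))))*1905 = ((7*7)*(5 + (-4*1/6 + 1*(-1/2))))*1905 = (49*(5 + (-2/3 - 1/2)))*1905 = (49*(5 - 7/6))*1905 = (49*(23/6))*1905 = (1127/6)*1905 = 715645/2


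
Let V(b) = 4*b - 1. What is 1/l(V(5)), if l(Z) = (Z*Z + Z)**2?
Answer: 1/144400 ≈ 6.9252e-6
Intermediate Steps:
V(b) = -1 + 4*b
l(Z) = (Z + Z**2)**2 (l(Z) = (Z**2 + Z)**2 = (Z + Z**2)**2)
1/l(V(5)) = 1/((-1 + 4*5)**2*(1 + (-1 + 4*5))**2) = 1/((-1 + 20)**2*(1 + (-1 + 20))**2) = 1/(19**2*(1 + 19)**2) = 1/(361*20**2) = 1/(361*400) = 1/144400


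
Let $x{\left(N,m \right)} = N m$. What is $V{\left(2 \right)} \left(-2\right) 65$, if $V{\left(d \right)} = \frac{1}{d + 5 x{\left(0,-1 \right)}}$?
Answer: $-65$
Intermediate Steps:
$V{\left(d \right)} = \frac{1}{d}$ ($V{\left(d \right)} = \frac{1}{d + 5 \cdot 0 \left(-1\right)} = \frac{1}{d + 5 \cdot 0} = \frac{1}{d + 0} = \frac{1}{d}$)
$V{\left(2 \right)} \left(-2\right) 65 = \frac{1}{2} \left(-2\right) 65 = \left(-1\right) 65 = -65$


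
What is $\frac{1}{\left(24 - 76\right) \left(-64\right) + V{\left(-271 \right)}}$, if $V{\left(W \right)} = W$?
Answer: $\frac{1}{3057} \approx 0.00032712$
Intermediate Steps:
$\frac{1}{\left(24 - 76\right) \left(-64\right) + V{\left(-271 \right)}} = \frac{1}{\left(24 - 76\right) \left(-64\right) - 271} = \frac{1}{\left(-52\right) \left(-64\right) - 271} = \frac{1}{3328 - 271} = \frac{1}{3057}$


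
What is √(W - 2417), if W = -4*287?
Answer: I*√3565 ≈ 59.708*I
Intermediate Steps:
W = -1148
√(W - 2417) = √(-1148 - 2417) = √(-3565) = I*√3565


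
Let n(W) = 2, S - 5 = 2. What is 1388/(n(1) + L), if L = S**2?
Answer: 1388/51 ≈ 27.216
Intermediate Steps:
S = 7 (S = 5 + 2 = 7)
L = 49 (L = 7**2 = 49)
1388/(n(1) + L) = 1388/(2 + 49) = 1388/51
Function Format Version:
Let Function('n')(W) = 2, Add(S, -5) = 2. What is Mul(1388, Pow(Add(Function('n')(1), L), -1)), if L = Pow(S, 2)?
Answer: Rational(1388, 51) ≈ 27.216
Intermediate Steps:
S = 7 (S = Add(5, 2) = 7)
L = 49 (L = Pow(7, 2) = 49)
Mul(1388, Pow(Add(Function('n')(1), L), -1)) = Mul(1388, Pow(Add(2, 49), -1)) = Mul(1388, Pow(51, -1)) = Mul(1388, Rational(1, 51)) = Rational(1388, 51)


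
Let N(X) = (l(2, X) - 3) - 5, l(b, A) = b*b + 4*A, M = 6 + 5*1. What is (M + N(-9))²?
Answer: 841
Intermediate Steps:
M = 11 (M = 6 + 5 = 11)
l(b, A) = b² + 4*A
N(X) = -4 + 4*X (N(X) = ((2² + 4*X) - 3) - 5 = ((4 + 4*X) - 3) - 5 = (1 + 4*X) - 5 = -4 + 4*X)
(M + N(-9))² = (11 + (-4 + 4*(-9)))² = (11 + (-4 - 36))² = (11 - 40)² = (-29)² = 841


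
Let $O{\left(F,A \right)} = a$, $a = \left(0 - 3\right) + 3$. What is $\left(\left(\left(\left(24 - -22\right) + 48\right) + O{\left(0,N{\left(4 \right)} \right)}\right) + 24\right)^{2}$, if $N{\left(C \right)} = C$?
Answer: $13924$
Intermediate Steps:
$a = 0$ ($a = -3 + 3 = 0$)
$O{\left(F,A \right)} = 0$
$\left(\left(\left(\left(24 - -22\right) + 48\right) + O{\left(0,N{\left(4 \right)} \right)}\right) + 24\right)^{2} = \left(\left(\left(\left(24 - -22\right) + 48\right) + 0\right) + 24\right)^{2} = \left(\left(\left(\left(24 + 22\right) + 48\right) + 0\right) + 24\right)^{2} = \left(\left(\left(46 + 48\right) + 0\right) + 24\right)^{2} = \left(\left(94 + 0\right) + 24\right)^{2} = \left(94 + 24\right)^{2} = 118^{2} = 13924$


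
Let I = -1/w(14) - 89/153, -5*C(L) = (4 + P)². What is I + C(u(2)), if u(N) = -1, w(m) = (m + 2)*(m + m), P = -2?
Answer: -474301/342720 ≈ -1.3839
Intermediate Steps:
w(m) = 2*m*(2 + m) (w(m) = (2 + m)*(2*m) = 2*m*(2 + m))
C(L) = -⅘ (C(L) = -(4 - 2)²/5 = -⅕*2² = -⅕*4 = -⅘)
I = -40025/68544 (I = -1/(2*14*(2 + 14)) - 89/153 = -1/(2*14*16) - 89*1/153 = -1/448 - 89/153 = -40025/68544 ≈ -0.58393)
I + C(u(2)) = -40025/68544 - ⅘ = -474301/342720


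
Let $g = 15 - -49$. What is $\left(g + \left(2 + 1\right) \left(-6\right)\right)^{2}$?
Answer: $2116$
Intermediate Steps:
$g = 64$ ($g = 15 + 49 = 64$)
$\left(g + \left(2 + 1\right) \left(-6\right)\right)^{2} = \left(64 + \left(2 + 1\right) \left(-6\right)\right)^{2} = \left(64 + 3 \left(-6\right)\right)^{2} = \left(64 - 18\right)^{2} = 46^{2} = 2116$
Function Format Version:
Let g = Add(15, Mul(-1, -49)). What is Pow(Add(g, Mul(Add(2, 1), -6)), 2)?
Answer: 2116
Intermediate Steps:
g = 64 (g = Add(15, 49) = 64)
Pow(Add(g, Mul(Add(2, 1), -6)), 2) = Pow(Add(64, Mul(Add(2, 1), -6)), 2) = Pow(Add(64, Mul(3, -6)), 2) = Pow(Add(64, -18), 2) = Pow(46, 2) = 2116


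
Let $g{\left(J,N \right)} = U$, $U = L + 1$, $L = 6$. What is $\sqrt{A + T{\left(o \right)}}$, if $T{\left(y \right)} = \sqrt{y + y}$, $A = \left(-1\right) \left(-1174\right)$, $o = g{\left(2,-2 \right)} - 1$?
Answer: $\sqrt{1174 + 2 \sqrt{3}} \approx 34.314$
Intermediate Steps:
$U = 7$ ($U = 6 + 1 = 7$)
$g{\left(J,N \right)} = 7$
$o = 6$ ($o = 7 - 1 = 6$)
$A = 1174$
$T{\left(y \right)} = \sqrt{2} \sqrt{y}$ ($T{\left(y \right)} = \sqrt{2 y} = \sqrt{2} \sqrt{y}$)
$\sqrt{A + T{\left(o \right)}} = \sqrt{1174 + \sqrt{2} \sqrt{6}} = \sqrt{1174 + 2 \sqrt{3}}$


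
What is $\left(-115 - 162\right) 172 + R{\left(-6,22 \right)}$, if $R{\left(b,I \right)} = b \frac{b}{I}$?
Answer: $- \frac{524066}{11} \approx -47642.0$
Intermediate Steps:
$R{\left(b,I \right)} = \frac{b^{2}}{I}$
$\left(-115 - 162\right) 172 + R{\left(-6,22 \right)} = \left(-115 - 162\right) 172 + \frac{\left(-6\right)^{2}}{22} = \left(-277\right) 172 + \frac{1}{22} \cdot 36 = -47644 + \frac{18}{11} = - \frac{524066}{11}$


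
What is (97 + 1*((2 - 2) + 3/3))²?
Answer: 9604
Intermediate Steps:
(97 + 1*((2 - 2) + 3/3))² = (97 + 1*(0 + 3*(⅓)))² = (97 + 1*(0 + 1))² = (97 + 1*1)² = (97 + 1)² = 98² = 9604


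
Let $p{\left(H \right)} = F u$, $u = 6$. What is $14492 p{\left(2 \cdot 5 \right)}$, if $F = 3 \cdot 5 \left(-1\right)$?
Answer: $-1304280$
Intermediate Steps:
$F = -15$ ($F = 15 \left(-1\right) = -15$)
$p{\left(H \right)} = -90$ ($p{\left(H \right)} = \left(-15\right) 6 = -90$)
$14492 p{\left(2 \cdot 5 \right)} = 14492 \left(-90\right) = -1304280$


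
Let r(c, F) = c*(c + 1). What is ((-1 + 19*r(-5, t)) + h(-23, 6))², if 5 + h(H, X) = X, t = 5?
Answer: 144400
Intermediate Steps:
r(c, F) = c*(1 + c)
h(H, X) = -5 + X
((-1 + 19*r(-5, t)) + h(-23, 6))² = ((-1 + 19*(-5*(1 - 5))) + (-5 + 6))² = ((-1 + 19*(-5*(-4))) + 1)² = ((-1 + 19*20) + 1)² = ((-1 + 380) + 1)² = (379 + 1)² = 380² = 144400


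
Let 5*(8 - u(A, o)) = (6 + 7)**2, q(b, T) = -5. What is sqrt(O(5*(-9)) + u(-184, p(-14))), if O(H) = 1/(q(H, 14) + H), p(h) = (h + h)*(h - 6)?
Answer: I*sqrt(2582)/10 ≈ 5.0813*I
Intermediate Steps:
p(h) = 2*h*(-6 + h) (p(h) = (2*h)*(-6 + h) = 2*h*(-6 + h))
u(A, o) = -129/5 (u(A, o) = 8 - (6 + 7)**2/5 = 8 - 1/5*13**2 = 8 - 1/5*169 = 8 - 169/5 = -129/5)
O(H) = 1/(-5 + H)
sqrt(O(5*(-9)) + u(-184, p(-14))) = sqrt(1/(-5 + 5*(-9)) - 129/5) = sqrt(1/(-5 - 45) - 129/5) = sqrt(1/(-50) - 129/5) = sqrt(-1/50 - 129/5) = sqrt(-1291/50) = I*sqrt(2582)/10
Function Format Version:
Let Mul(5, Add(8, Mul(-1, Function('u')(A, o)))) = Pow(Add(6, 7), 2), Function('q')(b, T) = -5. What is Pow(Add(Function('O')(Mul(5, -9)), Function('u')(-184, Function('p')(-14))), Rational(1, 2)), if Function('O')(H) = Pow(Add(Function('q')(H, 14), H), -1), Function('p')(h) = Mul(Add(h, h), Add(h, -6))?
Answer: Mul(Rational(1, 10), I, Pow(2582, Rational(1, 2))) ≈ Mul(5.0813, I)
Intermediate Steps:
Function('p')(h) = Mul(2, h, Add(-6, h)) (Function('p')(h) = Mul(Mul(2, h), Add(-6, h)) = Mul(2, h, Add(-6, h)))
Function('u')(A, o) = Rational(-129, 5) (Function('u')(A, o) = Add(8, Mul(Rational(-1, 5), Pow(Add(6, 7), 2))) = Add(8, Mul(Rational(-1, 5), Pow(13, 2))) = Add(8, Mul(Rational(-1, 5), 169)) = Add(8, Rational(-169, 5)) = Rational(-129, 5))
Function('O')(H) = Pow(Add(-5, H), -1)
Pow(Add(Function('O')(Mul(5, -9)), Function('u')(-184, Function('p')(-14))), Rational(1, 2)) = Pow(Add(Pow(Add(-5, Mul(5, -9)), -1), Rational(-129, 5)), Rational(1, 2)) = Pow(Add(Pow(Add(-5, -45), -1), Rational(-129, 5)), Rational(1, 2)) = Pow(Add(Pow(-50, -1), Rational(-129, 5)), Rational(1, 2)) = Pow(Add(Rational(-1, 50), Rational(-129, 5)), Rational(1, 2)) = Pow(Rational(-1291, 50), Rational(1, 2)) = Mul(Rational(1, 10), I, Pow(2582, Rational(1, 2)))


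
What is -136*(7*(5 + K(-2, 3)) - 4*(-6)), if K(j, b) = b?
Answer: -10880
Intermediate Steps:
-136*(7*(5 + K(-2, 3)) - 4*(-6)) = -136*(7*(5 + 3) - 4*(-6)) = -136*(7*8 + 24) = -136*(56 + 24) = -136*80 = -10880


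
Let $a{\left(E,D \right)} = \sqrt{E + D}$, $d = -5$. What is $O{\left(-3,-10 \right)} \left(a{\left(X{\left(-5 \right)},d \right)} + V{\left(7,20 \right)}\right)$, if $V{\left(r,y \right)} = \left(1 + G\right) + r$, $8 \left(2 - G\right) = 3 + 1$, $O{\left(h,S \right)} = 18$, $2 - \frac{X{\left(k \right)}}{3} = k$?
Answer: $243$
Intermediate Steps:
$X{\left(k \right)} = 6 - 3 k$
$a{\left(E,D \right)} = \sqrt{D + E}$
$G = \frac{3}{2}$ ($G = 2 - \frac{3 + 1}{8} = 2 - \frac{1}{2} = \frac{3}{2} \approx 1.5$)
$V{\left(r,y \right)} = \frac{5}{2} + r$ ($V{\left(r,y \right)} = \left(1 + \frac{3}{2}\right) + r = \frac{5}{2} + r$)
$O{\left(-3,-10 \right)} \left(a{\left(X{\left(-5 \right)},d \right)} + V{\left(7,20 \right)}\right) = 18 \left(\sqrt{-5 + \left(6 - -15\right)} + \left(\frac{5}{2} + 7\right)\right) = 18 \left(\sqrt{-5 + \left(6 + 15\right)} + \frac{19}{2}\right) = 18 \left(\sqrt{-5 + 21} + \frac{19}{2}\right) = 18 \left(\sqrt{16} + \frac{19}{2}\right) = 18 \left(4 + \frac{19}{2}\right) = 18 \cdot \frac{27}{2} = 243$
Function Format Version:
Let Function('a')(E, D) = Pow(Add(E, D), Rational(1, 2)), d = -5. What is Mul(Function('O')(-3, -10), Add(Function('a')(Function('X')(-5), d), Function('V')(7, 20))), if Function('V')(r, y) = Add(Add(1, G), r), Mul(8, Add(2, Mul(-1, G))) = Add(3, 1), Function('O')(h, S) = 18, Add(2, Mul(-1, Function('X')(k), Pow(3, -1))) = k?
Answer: 243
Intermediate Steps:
Function('X')(k) = Add(6, Mul(-3, k))
Function('a')(E, D) = Pow(Add(D, E), Rational(1, 2))
G = Rational(3, 2) (G = Add(2, Mul(Rational(-1, 8), Add(3, 1))) = Add(2, Mul(Rational(-1, 8), 4)) = Add(2, Rational(-1, 2)) = Rational(3, 2) ≈ 1.5000)
Function('V')(r, y) = Add(Rational(5, 2), r) (Function('V')(r, y) = Add(Add(1, Rational(3, 2)), r) = Add(Rational(5, 2), r))
Mul(Function('O')(-3, -10), Add(Function('a')(Function('X')(-5), d), Function('V')(7, 20))) = Mul(18, Add(Pow(Add(-5, Add(6, Mul(-3, -5))), Rational(1, 2)), Add(Rational(5, 2), 7))) = Mul(18, Add(Pow(Add(-5, Add(6, 15)), Rational(1, 2)), Rational(19, 2))) = Mul(18, Add(Pow(Add(-5, 21), Rational(1, 2)), Rational(19, 2))) = Mul(18, Add(Pow(16, Rational(1, 2)), Rational(19, 2))) = Mul(18, Add(4, Rational(19, 2))) = Mul(18, Rational(27, 2)) = 243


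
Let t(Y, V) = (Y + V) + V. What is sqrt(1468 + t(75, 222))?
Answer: sqrt(1987) ≈ 44.576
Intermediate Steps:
t(Y, V) = Y + 2*V (t(Y, V) = (V + Y) + V = Y + 2*V)
sqrt(1468 + t(75, 222)) = sqrt(1468 + (75 + 2*222)) = sqrt(1468 + (75 + 444)) = sqrt(1468 + 519) = sqrt(1987)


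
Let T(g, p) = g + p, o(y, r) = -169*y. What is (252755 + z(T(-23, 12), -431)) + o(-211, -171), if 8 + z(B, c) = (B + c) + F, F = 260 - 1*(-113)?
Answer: 288337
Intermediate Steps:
F = 373 (F = 260 + 113 = 373)
z(B, c) = 365 + B + c (z(B, c) = -8 + ((B + c) + 373) = -8 + (373 + B + c) = 365 + B + c)
(252755 + z(T(-23, 12), -431)) + o(-211, -171) = (252755 + (365 + (-23 + 12) - 431)) - 169*(-211) = (252755 + (365 - 11 - 431)) + 35659 = (252755 - 77) + 35659 = 252678 + 35659 = 288337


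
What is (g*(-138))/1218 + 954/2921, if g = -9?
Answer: 798309/592963 ≈ 1.3463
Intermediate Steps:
(g*(-138))/1218 + 954/2921 = -9*(-138)/1218 + 954/2921 = 1242*(1/1218) + 954*(1/2921) = 207/203 + 954/2921 = 798309/592963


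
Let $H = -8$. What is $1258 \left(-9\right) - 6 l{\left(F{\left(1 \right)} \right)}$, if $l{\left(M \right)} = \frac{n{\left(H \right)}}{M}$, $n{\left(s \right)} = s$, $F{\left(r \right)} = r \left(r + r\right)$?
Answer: $-11298$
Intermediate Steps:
$F{\left(r \right)} = 2 r^{2}$ ($F{\left(r \right)} = r 2 r = 2 r^{2}$)
$l{\left(M \right)} = - \frac{8}{M}$
$1258 \left(-9\right) - 6 l{\left(F{\left(1 \right)} \right)} = 1258 \left(-9\right) - 6 \left(- \frac{8}{2 \cdot 1^{2}}\right) = -11322 - 6 \left(- \frac{8}{2 \cdot 1}\right) = -11322 - 6 \left(- \frac{8}{2}\right) = -11322 - 6 \left(\left(-8\right) \frac{1}{2}\right) = -11322 - -24 = -11322 + 24 = -11298$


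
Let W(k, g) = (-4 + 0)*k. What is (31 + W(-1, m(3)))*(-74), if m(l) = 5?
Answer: -2590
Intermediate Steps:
W(k, g) = -4*k
(31 + W(-1, m(3)))*(-74) = (31 - 4*(-1))*(-74) = (31 + 4)*(-74) = 35*(-74) = -2590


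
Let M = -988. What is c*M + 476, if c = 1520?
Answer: -1501284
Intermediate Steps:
c*M + 476 = 1520*(-988) + 476 = -1501760 + 476 = -1501284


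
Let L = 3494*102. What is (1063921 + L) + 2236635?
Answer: 3656944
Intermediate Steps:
L = 356388
(1063921 + L) + 2236635 = (1063921 + 356388) + 2236635 = 1420309 + 2236635 = 3656944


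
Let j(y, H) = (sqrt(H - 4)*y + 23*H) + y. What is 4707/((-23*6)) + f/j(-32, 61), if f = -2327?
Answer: -1001443973/27926186 - 74464*sqrt(57)/1821273 ≈ -36.169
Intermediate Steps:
j(y, H) = y + 23*H + y*sqrt(-4 + H) (j(y, H) = (sqrt(-4 + H)*y + 23*H) + y = (y*sqrt(-4 + H) + 23*H) + y = (23*H + y*sqrt(-4 + H)) + y = y + 23*H + y*sqrt(-4 + H))
4707/((-23*6)) + f/j(-32, 61) = 4707/((-23*6)) - 2327/(-32 + 23*61 - 32*sqrt(-4 + 61)) = 4707/(-138) - 2327/(-32 + 1403 - 32*sqrt(57)) = 4707*(-1/138) - 2327/(1371 - 32*sqrt(57)) = -1569/46 - 2327/(1371 - 32*sqrt(57))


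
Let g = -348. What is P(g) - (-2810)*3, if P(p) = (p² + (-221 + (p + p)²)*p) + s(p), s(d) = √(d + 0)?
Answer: -168370326 + 2*I*√87 ≈ -1.6837e+8 + 18.655*I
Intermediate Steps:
s(d) = √d
P(p) = √p + p² + p*(-221 + 4*p²) (P(p) = (p² + (-221 + (p + p)²)*p) + √p = (p² + (-221 + (2*p)²)*p) + √p = (p² + (-221 + 4*p²)*p) + √p = (p² + p*(-221 + 4*p²)) + √p = √p + p² + p*(-221 + 4*p²))
P(g) - (-2810)*3 = (√(-348) + (-348)² - 221*(-348) + 4*(-348)³) - (-2810)*3 = (2*I*√87 + 121104 + 76908 + 4*(-42144192)) - 1*(-8430) = (2*I*√87 + 121104 + 76908 - 168576768) + 8430 = (-168378756 + 2*I*√87) + 8430 = -168370326 + 2*I*√87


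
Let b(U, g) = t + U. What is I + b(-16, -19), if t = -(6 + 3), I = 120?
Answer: 95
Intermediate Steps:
t = -9 (t = -1*9 = -9)
b(U, g) = -9 + U
I + b(-16, -19) = 120 + (-9 - 16) = 120 - 25 = 95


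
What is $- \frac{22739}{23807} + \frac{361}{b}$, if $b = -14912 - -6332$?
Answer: $- \frac{203694947}{204264060} \approx -0.99721$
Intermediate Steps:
$b = -8580$ ($b = -14912 + 6332 = -8580$)
$- \frac{22739}{23807} + \frac{361}{b} = - \frac{22739}{23807} + \frac{361}{-8580} = \left(-22739\right) \frac{1}{23807} + 361 \left(- \frac{1}{8580}\right) = - \frac{22739}{23807} - \frac{361}{8580} = - \frac{203694947}{204264060}$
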